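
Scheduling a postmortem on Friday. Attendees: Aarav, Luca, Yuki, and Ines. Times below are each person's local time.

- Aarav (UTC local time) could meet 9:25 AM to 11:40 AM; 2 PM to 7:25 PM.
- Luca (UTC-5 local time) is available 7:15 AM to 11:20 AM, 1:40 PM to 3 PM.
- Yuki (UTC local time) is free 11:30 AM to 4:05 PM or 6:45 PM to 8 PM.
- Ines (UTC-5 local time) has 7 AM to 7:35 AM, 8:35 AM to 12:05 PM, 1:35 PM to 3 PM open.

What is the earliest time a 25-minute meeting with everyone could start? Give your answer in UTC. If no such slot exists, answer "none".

Aarav in UTC: 09:25-11:40, 14:00-19:25.
Luca in UTC: 12:15-16:20, 18:40-20:00 (add 5h to convert from UTC-5).
Yuki in UTC: 11:30-16:05, 18:45-20:00.
Ines in UTC: 12:00-12:35, 13:35-17:05, 18:35-20:00 (add 5h to convert from UTC-5).
Aarav ∩ Luca: 14:00-16:20, 18:40-19:25.
Aarav ∩ Luca ∩ Yuki: 14:00-16:05, 18:45-19:25.
Aarav ∩ Luca ∩ Yuki ∩ Ines: 14:00-16:05, 18:45-19:25.
The first common window of at least 25 minutes is 14:00-16:05, so the earliest start is 14:00.

14:00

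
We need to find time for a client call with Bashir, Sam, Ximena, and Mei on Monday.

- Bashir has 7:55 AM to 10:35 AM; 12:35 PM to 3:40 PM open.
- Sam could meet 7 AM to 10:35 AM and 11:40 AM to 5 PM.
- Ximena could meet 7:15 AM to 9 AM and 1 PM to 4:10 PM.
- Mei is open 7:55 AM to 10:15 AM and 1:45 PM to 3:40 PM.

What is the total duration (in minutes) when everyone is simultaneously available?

Bashir ∩ Sam: 07:55-10:35, 12:35-15:40.
Bashir ∩ Sam ∩ Ximena: 07:55-09:00, 13:00-15:40.
Bashir ∩ Sam ∩ Ximena ∩ Mei: 07:55-09:00, 13:45-15:40.
So the common availability across everyone is 07:55-09:00, 13:45-15:40.
Summing the common windows: 65 + 115 = 180 minutes.

180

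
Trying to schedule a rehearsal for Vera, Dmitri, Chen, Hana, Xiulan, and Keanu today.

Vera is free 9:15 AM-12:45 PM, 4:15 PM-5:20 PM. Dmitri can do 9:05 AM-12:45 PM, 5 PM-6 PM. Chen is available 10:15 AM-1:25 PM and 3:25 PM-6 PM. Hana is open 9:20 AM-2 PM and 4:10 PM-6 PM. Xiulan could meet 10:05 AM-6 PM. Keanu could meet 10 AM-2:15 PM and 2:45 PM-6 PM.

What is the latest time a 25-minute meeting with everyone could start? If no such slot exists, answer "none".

Vera ∩ Dmitri: 09:15-12:45, 17:00-17:20.
Vera ∩ Dmitri ∩ Chen: 10:15-12:45, 17:00-17:20.
Vera ∩ Dmitri ∩ Chen ∩ Hana: 10:15-12:45, 17:00-17:20.
Vera ∩ Dmitri ∩ Chen ∩ Hana ∩ Xiulan: 10:15-12:45, 17:00-17:20.
Vera ∩ Dmitri ∩ Chen ∩ Hana ∩ Xiulan ∩ Keanu: 10:15-12:45, 17:00-17:20.
The last common window of at least 25 minutes is 10:15-12:45; a 25-minute meeting can start as late as 12:20 and still end by 12:45.

12:20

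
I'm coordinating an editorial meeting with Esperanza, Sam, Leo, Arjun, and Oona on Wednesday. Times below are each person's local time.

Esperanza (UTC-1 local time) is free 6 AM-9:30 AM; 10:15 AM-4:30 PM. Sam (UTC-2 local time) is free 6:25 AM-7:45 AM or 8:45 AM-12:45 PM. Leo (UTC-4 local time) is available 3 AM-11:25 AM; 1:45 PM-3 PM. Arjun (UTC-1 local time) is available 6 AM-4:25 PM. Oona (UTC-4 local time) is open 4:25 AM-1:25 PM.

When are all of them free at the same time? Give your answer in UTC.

Esperanza in UTC: 07:00-10:30, 11:15-17:30 (add 1h to convert from UTC-1).
Sam in UTC: 08:25-09:45, 10:45-14:45 (add 2h to convert from UTC-2).
Leo in UTC: 07:00-15:25, 17:45-19:00 (add 4h to convert from UTC-4).
Arjun in UTC: 07:00-17:25 (add 1h to convert from UTC-1).
Oona in UTC: 08:25-17:25 (add 4h to convert from UTC-4).
Esperanza ∩ Sam: 08:25-09:45, 11:15-14:45.
Esperanza ∩ Sam ∩ Leo: 08:25-09:45, 11:15-14:45.
Esperanza ∩ Sam ∩ Leo ∩ Arjun: 08:25-09:45, 11:15-14:45.
Esperanza ∩ Sam ∩ Leo ∩ Arjun ∩ Oona: 08:25-09:45, 11:15-14:45.

08:25-09:45, 11:15-14:45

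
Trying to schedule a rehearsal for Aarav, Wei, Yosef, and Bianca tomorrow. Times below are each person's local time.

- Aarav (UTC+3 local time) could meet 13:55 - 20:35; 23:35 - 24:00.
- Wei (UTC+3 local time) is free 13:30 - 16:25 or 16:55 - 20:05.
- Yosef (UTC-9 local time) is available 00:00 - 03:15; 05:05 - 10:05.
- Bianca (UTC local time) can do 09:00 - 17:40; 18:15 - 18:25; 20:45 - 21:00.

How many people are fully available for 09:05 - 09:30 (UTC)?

Aarav in UTC: 10:55-17:35, 20:35-21:00 (subtract 3h to convert from UTC+3).
Wei in UTC: 10:30-13:25, 13:55-17:05 (subtract 3h to convert from UTC+3).
Yosef in UTC: 09:00-12:15, 14:05-19:05 (add 9h to convert from UTC-9).
Bianca in UTC: 09:00-17:40, 18:15-18:25, 20:45-21:00.
Yosef and Bianca can make the full 09:05-09:30 slot — that's 2.

2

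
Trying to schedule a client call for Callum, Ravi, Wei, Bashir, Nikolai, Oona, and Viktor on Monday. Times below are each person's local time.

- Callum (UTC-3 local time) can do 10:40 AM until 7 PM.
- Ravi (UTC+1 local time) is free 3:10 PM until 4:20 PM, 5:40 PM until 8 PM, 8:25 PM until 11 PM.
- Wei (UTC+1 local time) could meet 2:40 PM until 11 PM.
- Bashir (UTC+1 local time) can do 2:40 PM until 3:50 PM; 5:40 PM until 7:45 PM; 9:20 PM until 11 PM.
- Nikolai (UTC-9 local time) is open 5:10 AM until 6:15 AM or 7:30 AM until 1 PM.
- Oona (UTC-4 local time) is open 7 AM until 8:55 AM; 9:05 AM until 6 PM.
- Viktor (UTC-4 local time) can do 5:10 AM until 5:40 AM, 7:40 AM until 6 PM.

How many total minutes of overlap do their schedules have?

265

Callum in UTC: 13:40-22:00 (add 3h to convert from UTC-3).
Ravi in UTC: 14:10-15:20, 16:40-19:00, 19:25-22:00 (subtract 1h to convert from UTC+1).
Wei in UTC: 13:40-22:00 (subtract 1h to convert from UTC+1).
Bashir in UTC: 13:40-14:50, 16:40-18:45, 20:20-22:00 (subtract 1h to convert from UTC+1).
Nikolai in UTC: 14:10-15:15, 16:30-22:00 (add 9h to convert from UTC-9).
Oona in UTC: 11:00-12:55, 13:05-22:00 (add 4h to convert from UTC-4).
Viktor in UTC: 09:10-09:40, 11:40-22:00 (add 4h to convert from UTC-4).
Callum ∩ Ravi: 14:10-15:20, 16:40-19:00, 19:25-22:00.
Callum ∩ Ravi ∩ Wei: 14:10-15:20, 16:40-19:00, 19:25-22:00.
Callum ∩ Ravi ∩ Wei ∩ Bashir: 14:10-14:50, 16:40-18:45, 20:20-22:00.
Callum ∩ Ravi ∩ Wei ∩ Bashir ∩ Nikolai: 14:10-14:50, 16:40-18:45, 20:20-22:00.
Callum ∩ Ravi ∩ Wei ∩ Bashir ∩ Nikolai ∩ Oona: 14:10-14:50, 16:40-18:45, 20:20-22:00.
Callum ∩ Ravi ∩ Wei ∩ Bashir ∩ Nikolai ∩ Oona ∩ Viktor: 14:10-14:50, 16:40-18:45, 20:20-22:00.
So the common availability across everyone is 14:10-14:50, 16:40-18:45, 20:20-22:00.
Summing the common windows: 40 + 125 + 100 = 265 minutes.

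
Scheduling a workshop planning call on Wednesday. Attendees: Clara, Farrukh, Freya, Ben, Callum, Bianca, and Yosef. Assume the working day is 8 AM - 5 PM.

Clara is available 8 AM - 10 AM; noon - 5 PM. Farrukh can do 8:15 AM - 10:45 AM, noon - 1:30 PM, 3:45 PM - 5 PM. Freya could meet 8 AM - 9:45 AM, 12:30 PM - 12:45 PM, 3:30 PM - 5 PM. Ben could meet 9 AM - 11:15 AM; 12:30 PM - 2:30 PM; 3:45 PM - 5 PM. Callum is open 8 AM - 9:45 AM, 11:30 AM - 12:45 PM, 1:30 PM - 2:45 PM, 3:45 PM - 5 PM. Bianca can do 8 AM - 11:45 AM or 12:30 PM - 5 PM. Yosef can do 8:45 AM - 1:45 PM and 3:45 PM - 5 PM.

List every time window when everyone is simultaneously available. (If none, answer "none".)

09:00-09:45, 12:30-12:45, 15:45-17:00

Clara ∩ Farrukh: 08:15-10:00, 12:00-13:30, 15:45-17:00.
Clara ∩ Farrukh ∩ Freya: 08:15-09:45, 12:30-12:45, 15:45-17:00.
Clara ∩ Farrukh ∩ Freya ∩ Ben: 09:00-09:45, 12:30-12:45, 15:45-17:00.
Clara ∩ Farrukh ∩ Freya ∩ Ben ∩ Callum: 09:00-09:45, 12:30-12:45, 15:45-17:00.
Clara ∩ Farrukh ∩ Freya ∩ Ben ∩ Callum ∩ Bianca: 09:00-09:45, 12:30-12:45, 15:45-17:00.
Clara ∩ Farrukh ∩ Freya ∩ Ben ∩ Callum ∩ Bianca ∩ Yosef: 09:00-09:45, 12:30-12:45, 15:45-17:00.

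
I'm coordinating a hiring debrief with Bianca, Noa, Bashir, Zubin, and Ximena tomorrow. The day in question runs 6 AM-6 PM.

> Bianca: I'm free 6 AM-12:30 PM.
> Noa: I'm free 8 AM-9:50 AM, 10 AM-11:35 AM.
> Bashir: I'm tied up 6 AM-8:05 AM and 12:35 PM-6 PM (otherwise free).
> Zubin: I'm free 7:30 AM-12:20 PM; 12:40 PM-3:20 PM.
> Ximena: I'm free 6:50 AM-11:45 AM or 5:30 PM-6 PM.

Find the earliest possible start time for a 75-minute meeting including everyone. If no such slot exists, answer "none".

08:05

Bianca free: 06:00-12:30.
Noa free: 08:00-09:50, 10:00-11:35.
Bashir free: 08:05-12:35 (invert busy blocks within the working day).
Zubin free: 07:30-12:20, 12:40-15:20.
Ximena free: 06:50-11:45, 17:30-18:00.
Bianca ∩ Noa: 08:00-09:50, 10:00-11:35.
Bianca ∩ Noa ∩ Bashir: 08:05-09:50, 10:00-11:35.
Bianca ∩ Noa ∩ Bashir ∩ Zubin: 08:05-09:50, 10:00-11:35.
Bianca ∩ Noa ∩ Bashir ∩ Zubin ∩ Ximena: 08:05-09:50, 10:00-11:35.
So the common availability across everyone is 08:05-09:50, 10:00-11:35.
The first common window of at least 75 minutes is 08:05-09:50, so the earliest start is 08:05.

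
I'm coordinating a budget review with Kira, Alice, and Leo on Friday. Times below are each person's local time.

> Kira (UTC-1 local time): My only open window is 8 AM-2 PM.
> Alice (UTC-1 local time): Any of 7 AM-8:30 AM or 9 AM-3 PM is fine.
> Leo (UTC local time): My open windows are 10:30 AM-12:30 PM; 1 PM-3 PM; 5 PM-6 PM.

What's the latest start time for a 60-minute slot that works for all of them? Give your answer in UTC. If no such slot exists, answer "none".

Kira in UTC: 09:00-15:00 (add 1h to convert from UTC-1).
Alice in UTC: 08:00-09:30, 10:00-16:00 (add 1h to convert from UTC-1).
Leo in UTC: 10:30-12:30, 13:00-15:00, 17:00-18:00.
Kira ∩ Alice: 09:00-09:30, 10:00-15:00.
Kira ∩ Alice ∩ Leo: 10:30-12:30, 13:00-15:00.
The last common window of at least 60 minutes is 13:00-15:00; a 60-minute meeting can start as late as 14:00 and still end by 15:00.

14:00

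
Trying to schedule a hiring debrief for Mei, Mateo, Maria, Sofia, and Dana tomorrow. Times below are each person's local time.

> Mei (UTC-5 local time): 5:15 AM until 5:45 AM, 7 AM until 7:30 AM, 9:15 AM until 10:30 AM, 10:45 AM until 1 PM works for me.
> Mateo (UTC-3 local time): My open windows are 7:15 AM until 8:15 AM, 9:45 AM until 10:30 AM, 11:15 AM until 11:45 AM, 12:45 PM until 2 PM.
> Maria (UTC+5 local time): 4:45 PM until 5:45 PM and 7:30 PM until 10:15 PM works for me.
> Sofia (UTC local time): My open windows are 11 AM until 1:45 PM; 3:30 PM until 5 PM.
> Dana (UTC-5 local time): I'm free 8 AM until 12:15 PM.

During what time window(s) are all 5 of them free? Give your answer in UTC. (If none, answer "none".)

Mei in UTC: 10:15-10:45, 12:00-12:30, 14:15-15:30, 15:45-18:00 (add 5h to convert from UTC-5).
Mateo in UTC: 10:15-11:15, 12:45-13:30, 14:15-14:45, 15:45-17:00 (add 3h to convert from UTC-3).
Maria in UTC: 11:45-12:45, 14:30-17:15 (subtract 5h to convert from UTC+5).
Sofia in UTC: 11:00-13:45, 15:30-17:00.
Dana in UTC: 13:00-17:15 (add 5h to convert from UTC-5).
Mei ∩ Mateo: 10:15-10:45, 14:15-14:45, 15:45-17:00.
Mei ∩ Mateo ∩ Maria: 14:30-14:45, 15:45-17:00.
Mei ∩ Mateo ∩ Maria ∩ Sofia: 15:45-17:00.
Mei ∩ Mateo ∩ Maria ∩ Sofia ∩ Dana: 15:45-17:00.

15:45-17:00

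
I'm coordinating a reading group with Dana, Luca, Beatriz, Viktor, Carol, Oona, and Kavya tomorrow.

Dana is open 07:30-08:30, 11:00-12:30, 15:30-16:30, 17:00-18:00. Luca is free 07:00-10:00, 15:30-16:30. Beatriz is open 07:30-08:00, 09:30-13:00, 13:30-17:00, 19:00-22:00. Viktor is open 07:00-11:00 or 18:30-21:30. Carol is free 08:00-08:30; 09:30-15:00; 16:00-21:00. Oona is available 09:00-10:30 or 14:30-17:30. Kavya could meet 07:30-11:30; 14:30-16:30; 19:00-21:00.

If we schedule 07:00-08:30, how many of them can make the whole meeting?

2

Luca and Viktor can make the full 07:00-08:30 slot — that's 2.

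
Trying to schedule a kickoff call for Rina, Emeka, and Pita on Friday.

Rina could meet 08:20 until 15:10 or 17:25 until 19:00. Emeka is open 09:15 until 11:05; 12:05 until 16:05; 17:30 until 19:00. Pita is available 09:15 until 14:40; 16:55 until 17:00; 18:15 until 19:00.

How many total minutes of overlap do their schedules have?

310

Rina ∩ Emeka: 09:15-11:05, 12:05-15:10, 17:30-19:00.
Rina ∩ Emeka ∩ Pita: 09:15-11:05, 12:05-14:40, 18:15-19:00.
Summing the common windows: 110 + 155 + 45 = 310 minutes.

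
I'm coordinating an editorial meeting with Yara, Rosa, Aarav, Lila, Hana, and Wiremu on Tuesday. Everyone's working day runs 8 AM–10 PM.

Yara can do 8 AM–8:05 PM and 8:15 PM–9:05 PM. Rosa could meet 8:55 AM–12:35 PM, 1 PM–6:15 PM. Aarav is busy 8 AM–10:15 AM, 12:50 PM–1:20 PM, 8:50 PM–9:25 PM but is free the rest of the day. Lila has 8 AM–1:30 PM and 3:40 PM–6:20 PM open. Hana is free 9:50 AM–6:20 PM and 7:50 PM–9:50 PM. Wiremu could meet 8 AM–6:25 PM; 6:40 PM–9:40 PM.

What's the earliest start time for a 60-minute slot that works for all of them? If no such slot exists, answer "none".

10:15

Yara free: 08:00-20:05, 20:15-21:05.
Rosa free: 08:55-12:35, 13:00-18:15.
Aarav free: 10:15-12:50, 13:20-20:50, 21:25-22:00 (invert busy blocks within the working day).
Lila free: 08:00-13:30, 15:40-18:20.
Hana free: 09:50-18:20, 19:50-21:50.
Wiremu free: 08:00-18:25, 18:40-21:40.
Yara ∩ Rosa: 08:55-12:35, 13:00-18:15.
Yara ∩ Rosa ∩ Aarav: 10:15-12:35, 13:20-18:15.
Yara ∩ Rosa ∩ Aarav ∩ Lila: 10:15-12:35, 13:20-13:30, 15:40-18:15.
Yara ∩ Rosa ∩ Aarav ∩ Lila ∩ Hana: 10:15-12:35, 13:20-13:30, 15:40-18:15.
Yara ∩ Rosa ∩ Aarav ∩ Lila ∩ Hana ∩ Wiremu: 10:15-12:35, 13:20-13:30, 15:40-18:15.
The first common window of at least 60 minutes is 10:15-12:35, so the earliest start is 10:15.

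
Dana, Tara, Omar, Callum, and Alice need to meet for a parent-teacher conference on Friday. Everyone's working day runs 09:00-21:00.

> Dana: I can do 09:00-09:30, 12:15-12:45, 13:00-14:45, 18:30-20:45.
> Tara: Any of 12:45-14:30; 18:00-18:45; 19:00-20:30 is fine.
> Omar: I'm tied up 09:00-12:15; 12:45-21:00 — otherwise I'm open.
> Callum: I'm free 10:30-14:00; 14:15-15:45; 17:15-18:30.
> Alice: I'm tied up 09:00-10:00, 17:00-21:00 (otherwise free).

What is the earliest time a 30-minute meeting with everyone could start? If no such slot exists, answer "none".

Dana free: 09:00-09:30, 12:15-12:45, 13:00-14:45, 18:30-20:45.
Tara free: 12:45-14:30, 18:00-18:45, 19:00-20:30.
Omar free: 12:15-12:45 (invert busy blocks within the working day).
Callum free: 10:30-14:00, 14:15-15:45, 17:15-18:30.
Alice free: 10:00-17:00 (invert busy blocks within the working day).
Dana ∩ Tara: 13:00-14:30, 18:30-18:45, 19:00-20:30.
Dana ∩ Tara ∩ Omar: ∅.
Dana ∩ Tara ∩ Omar ∩ Callum: ∅.
Dana ∩ Tara ∩ Omar ∩ Callum ∩ Alice: ∅.
There is no time when everyone is free.
No common window is at least 30 minutes long.

none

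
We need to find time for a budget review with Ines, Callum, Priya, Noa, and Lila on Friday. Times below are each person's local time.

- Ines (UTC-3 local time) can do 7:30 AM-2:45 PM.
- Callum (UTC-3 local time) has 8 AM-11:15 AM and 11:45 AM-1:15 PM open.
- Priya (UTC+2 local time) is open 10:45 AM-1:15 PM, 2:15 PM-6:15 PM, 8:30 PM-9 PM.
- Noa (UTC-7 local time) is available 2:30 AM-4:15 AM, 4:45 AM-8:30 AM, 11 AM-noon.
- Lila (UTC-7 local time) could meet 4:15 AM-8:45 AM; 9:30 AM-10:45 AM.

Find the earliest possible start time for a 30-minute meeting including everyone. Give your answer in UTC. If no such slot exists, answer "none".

12:15

Ines in UTC: 10:30-17:45 (add 3h to convert from UTC-3).
Callum in UTC: 11:00-14:15, 14:45-16:15 (add 3h to convert from UTC-3).
Priya in UTC: 08:45-11:15, 12:15-16:15, 18:30-19:00 (subtract 2h to convert from UTC+2).
Noa in UTC: 09:30-11:15, 11:45-15:30, 18:00-19:00 (add 7h to convert from UTC-7).
Lila in UTC: 11:15-15:45, 16:30-17:45 (add 7h to convert from UTC-7).
Ines ∩ Callum: 11:00-14:15, 14:45-16:15.
Ines ∩ Callum ∩ Priya: 11:00-11:15, 12:15-14:15, 14:45-16:15.
Ines ∩ Callum ∩ Priya ∩ Noa: 11:00-11:15, 12:15-14:15, 14:45-15:30.
Ines ∩ Callum ∩ Priya ∩ Noa ∩ Lila: 12:15-14:15, 14:45-15:30.
The first common window of at least 30 minutes is 12:15-14:15, so the earliest start is 12:15.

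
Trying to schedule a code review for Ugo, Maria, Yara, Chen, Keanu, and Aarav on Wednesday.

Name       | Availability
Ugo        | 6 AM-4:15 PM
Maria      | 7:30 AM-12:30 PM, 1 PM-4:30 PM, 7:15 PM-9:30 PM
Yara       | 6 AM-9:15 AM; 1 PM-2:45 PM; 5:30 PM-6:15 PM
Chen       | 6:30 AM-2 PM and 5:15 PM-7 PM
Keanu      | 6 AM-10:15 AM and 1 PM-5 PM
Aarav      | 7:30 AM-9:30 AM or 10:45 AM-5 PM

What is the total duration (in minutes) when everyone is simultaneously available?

165

Ugo ∩ Maria: 07:30-12:30, 13:00-16:15.
Ugo ∩ Maria ∩ Yara: 07:30-09:15, 13:00-14:45.
Ugo ∩ Maria ∩ Yara ∩ Chen: 07:30-09:15, 13:00-14:00.
Ugo ∩ Maria ∩ Yara ∩ Chen ∩ Keanu: 07:30-09:15, 13:00-14:00.
Ugo ∩ Maria ∩ Yara ∩ Chen ∩ Keanu ∩ Aarav: 07:30-09:15, 13:00-14:00.
So the common availability across everyone is 07:30-09:15, 13:00-14:00.
Summing the common windows: 105 + 60 = 165 minutes.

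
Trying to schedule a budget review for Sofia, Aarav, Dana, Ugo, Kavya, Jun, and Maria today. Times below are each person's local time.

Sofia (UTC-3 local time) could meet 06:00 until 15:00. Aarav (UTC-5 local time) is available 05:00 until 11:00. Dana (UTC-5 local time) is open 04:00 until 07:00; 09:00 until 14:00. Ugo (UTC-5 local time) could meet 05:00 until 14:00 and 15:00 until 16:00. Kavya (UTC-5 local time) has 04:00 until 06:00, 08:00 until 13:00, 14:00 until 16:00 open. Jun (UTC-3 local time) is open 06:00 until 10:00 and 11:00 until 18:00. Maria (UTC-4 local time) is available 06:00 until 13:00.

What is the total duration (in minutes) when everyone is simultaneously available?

Sofia in UTC: 09:00-18:00 (add 3h to convert from UTC-3).
Aarav in UTC: 10:00-16:00 (add 5h to convert from UTC-5).
Dana in UTC: 09:00-12:00, 14:00-19:00 (add 5h to convert from UTC-5).
Ugo in UTC: 10:00-19:00, 20:00-21:00 (add 5h to convert from UTC-5).
Kavya in UTC: 09:00-11:00, 13:00-18:00, 19:00-21:00 (add 5h to convert from UTC-5).
Jun in UTC: 09:00-13:00, 14:00-21:00 (add 3h to convert from UTC-3).
Maria in UTC: 10:00-17:00 (add 4h to convert from UTC-4).
Sofia ∩ Aarav: 10:00-16:00.
Sofia ∩ Aarav ∩ Dana: 10:00-12:00, 14:00-16:00.
Sofia ∩ Aarav ∩ Dana ∩ Ugo: 10:00-12:00, 14:00-16:00.
Sofia ∩ Aarav ∩ Dana ∩ Ugo ∩ Kavya: 10:00-11:00, 14:00-16:00.
Sofia ∩ Aarav ∩ Dana ∩ Ugo ∩ Kavya ∩ Jun: 10:00-11:00, 14:00-16:00.
Sofia ∩ Aarav ∩ Dana ∩ Ugo ∩ Kavya ∩ Jun ∩ Maria: 10:00-11:00, 14:00-16:00.
Those are the intersection windows.
Summing the common windows: 60 + 120 = 180 minutes.

180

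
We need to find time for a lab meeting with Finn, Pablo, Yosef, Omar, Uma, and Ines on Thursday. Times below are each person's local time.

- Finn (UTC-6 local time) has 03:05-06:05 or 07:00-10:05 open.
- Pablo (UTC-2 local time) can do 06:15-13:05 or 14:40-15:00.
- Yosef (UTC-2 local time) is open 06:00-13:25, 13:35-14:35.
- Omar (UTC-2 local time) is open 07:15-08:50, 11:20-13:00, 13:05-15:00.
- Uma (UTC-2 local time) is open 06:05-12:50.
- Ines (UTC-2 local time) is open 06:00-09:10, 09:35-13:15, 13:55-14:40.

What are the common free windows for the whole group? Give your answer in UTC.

09:15-10:50, 13:20-14:50

Finn in UTC: 09:05-12:05, 13:00-16:05 (add 6h to convert from UTC-6).
Pablo in UTC: 08:15-15:05, 16:40-17:00 (add 2h to convert from UTC-2).
Yosef in UTC: 08:00-15:25, 15:35-16:35 (add 2h to convert from UTC-2).
Omar in UTC: 09:15-10:50, 13:20-15:00, 15:05-17:00 (add 2h to convert from UTC-2).
Uma in UTC: 08:05-14:50 (add 2h to convert from UTC-2).
Ines in UTC: 08:00-11:10, 11:35-15:15, 15:55-16:40 (add 2h to convert from UTC-2).
Finn ∩ Pablo: 09:05-12:05, 13:00-15:05.
Finn ∩ Pablo ∩ Yosef: 09:05-12:05, 13:00-15:05.
Finn ∩ Pablo ∩ Yosef ∩ Omar: 09:15-10:50, 13:20-15:00.
Finn ∩ Pablo ∩ Yosef ∩ Omar ∩ Uma: 09:15-10:50, 13:20-14:50.
Finn ∩ Pablo ∩ Yosef ∩ Omar ∩ Uma ∩ Ines: 09:15-10:50, 13:20-14:50.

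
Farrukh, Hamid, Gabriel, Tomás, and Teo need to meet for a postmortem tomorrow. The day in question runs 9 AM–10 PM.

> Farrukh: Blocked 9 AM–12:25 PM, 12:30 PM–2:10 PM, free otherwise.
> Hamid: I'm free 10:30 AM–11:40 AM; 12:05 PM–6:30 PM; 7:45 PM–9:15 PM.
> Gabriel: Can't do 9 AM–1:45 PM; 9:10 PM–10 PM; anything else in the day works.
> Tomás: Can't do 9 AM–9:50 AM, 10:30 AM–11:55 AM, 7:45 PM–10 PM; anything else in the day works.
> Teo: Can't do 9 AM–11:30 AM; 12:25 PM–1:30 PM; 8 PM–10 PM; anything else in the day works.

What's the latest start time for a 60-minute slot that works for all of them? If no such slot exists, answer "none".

Farrukh free: 12:25-12:30, 14:10-22:00 (invert busy blocks within the working day).
Hamid free: 10:30-11:40, 12:05-18:30, 19:45-21:15.
Gabriel free: 13:45-21:10 (invert busy blocks within the working day).
Tomás free: 09:50-10:30, 11:55-19:45 (invert busy blocks within the working day).
Teo free: 11:30-12:25, 13:30-20:00 (invert busy blocks within the working day).
Farrukh ∩ Hamid: 12:25-12:30, 14:10-18:30, 19:45-21:15.
Farrukh ∩ Hamid ∩ Gabriel: 14:10-18:30, 19:45-21:10.
Farrukh ∩ Hamid ∩ Gabriel ∩ Tomás: 14:10-18:30.
Farrukh ∩ Hamid ∩ Gabriel ∩ Tomás ∩ Teo: 14:10-18:30.
The last common window of at least 60 minutes is 14:10-18:30; a 60-minute meeting can start as late as 17:30 and still end by 18:30.

17:30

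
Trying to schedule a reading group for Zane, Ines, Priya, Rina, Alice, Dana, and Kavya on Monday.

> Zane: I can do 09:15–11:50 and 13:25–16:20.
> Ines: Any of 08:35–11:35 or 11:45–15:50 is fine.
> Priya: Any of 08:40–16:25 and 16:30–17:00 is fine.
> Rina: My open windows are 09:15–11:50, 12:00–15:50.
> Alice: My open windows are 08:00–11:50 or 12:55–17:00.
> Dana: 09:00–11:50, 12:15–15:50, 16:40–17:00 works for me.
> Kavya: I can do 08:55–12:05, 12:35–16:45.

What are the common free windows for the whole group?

09:15-11:35, 11:45-11:50, 13:25-15:50

Zane ∩ Ines: 09:15-11:35, 11:45-11:50, 13:25-15:50.
Zane ∩ Ines ∩ Priya: 09:15-11:35, 11:45-11:50, 13:25-15:50.
Zane ∩ Ines ∩ Priya ∩ Rina: 09:15-11:35, 11:45-11:50, 13:25-15:50.
Zane ∩ Ines ∩ Priya ∩ Rina ∩ Alice: 09:15-11:35, 11:45-11:50, 13:25-15:50.
Zane ∩ Ines ∩ Priya ∩ Rina ∩ Alice ∩ Dana: 09:15-11:35, 11:45-11:50, 13:25-15:50.
Zane ∩ Ines ∩ Priya ∩ Rina ∩ Alice ∩ Dana ∩ Kavya: 09:15-11:35, 11:45-11:50, 13:25-15:50.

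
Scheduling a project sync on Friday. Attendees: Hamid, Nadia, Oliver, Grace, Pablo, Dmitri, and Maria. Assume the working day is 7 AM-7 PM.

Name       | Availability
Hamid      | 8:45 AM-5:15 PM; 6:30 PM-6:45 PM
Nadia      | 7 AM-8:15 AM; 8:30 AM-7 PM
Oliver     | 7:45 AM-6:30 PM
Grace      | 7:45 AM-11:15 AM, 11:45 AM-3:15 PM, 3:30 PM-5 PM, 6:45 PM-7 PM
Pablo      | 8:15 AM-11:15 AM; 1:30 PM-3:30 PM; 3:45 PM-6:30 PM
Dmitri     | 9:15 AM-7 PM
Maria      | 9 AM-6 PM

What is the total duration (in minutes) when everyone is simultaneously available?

300

Hamid ∩ Nadia: 08:45-17:15, 18:30-18:45.
Hamid ∩ Nadia ∩ Oliver: 08:45-17:15.
Hamid ∩ Nadia ∩ Oliver ∩ Grace: 08:45-11:15, 11:45-15:15, 15:30-17:00.
Hamid ∩ Nadia ∩ Oliver ∩ Grace ∩ Pablo: 08:45-11:15, 13:30-15:15, 15:45-17:00.
Hamid ∩ Nadia ∩ Oliver ∩ Grace ∩ Pablo ∩ Dmitri: 09:15-11:15, 13:30-15:15, 15:45-17:00.
Hamid ∩ Nadia ∩ Oliver ∩ Grace ∩ Pablo ∩ Dmitri ∩ Maria: 09:15-11:15, 13:30-15:15, 15:45-17:00.
Those are the intersection windows.
Summing the common windows: 120 + 105 + 75 = 300 minutes.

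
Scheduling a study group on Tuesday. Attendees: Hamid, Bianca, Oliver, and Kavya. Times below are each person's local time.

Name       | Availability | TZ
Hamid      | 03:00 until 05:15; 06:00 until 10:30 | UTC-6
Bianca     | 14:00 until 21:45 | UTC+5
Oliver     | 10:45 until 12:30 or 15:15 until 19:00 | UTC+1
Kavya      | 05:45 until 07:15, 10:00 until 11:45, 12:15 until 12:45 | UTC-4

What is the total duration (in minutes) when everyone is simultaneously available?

Hamid in UTC: 09:00-11:15, 12:00-16:30 (add 6h to convert from UTC-6).
Bianca in UTC: 09:00-16:45 (subtract 5h to convert from UTC+5).
Oliver in UTC: 09:45-11:30, 14:15-18:00 (subtract 1h to convert from UTC+1).
Kavya in UTC: 09:45-11:15, 14:00-15:45, 16:15-16:45 (add 4h to convert from UTC-4).
Hamid ∩ Bianca: 09:00-11:15, 12:00-16:30.
Hamid ∩ Bianca ∩ Oliver: 09:45-11:15, 14:15-16:30.
Hamid ∩ Bianca ∩ Oliver ∩ Kavya: 09:45-11:15, 14:15-15:45, 16:15-16:30.
Those are the intersection windows.
Summing the common windows: 90 + 90 + 15 = 195 minutes.

195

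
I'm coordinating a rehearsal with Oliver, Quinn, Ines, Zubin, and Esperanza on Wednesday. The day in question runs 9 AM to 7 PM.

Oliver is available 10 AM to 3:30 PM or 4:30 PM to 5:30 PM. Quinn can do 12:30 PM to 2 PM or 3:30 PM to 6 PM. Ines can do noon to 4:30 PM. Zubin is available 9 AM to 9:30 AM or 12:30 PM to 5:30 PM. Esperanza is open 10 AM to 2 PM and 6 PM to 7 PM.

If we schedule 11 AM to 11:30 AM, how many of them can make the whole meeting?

2

Oliver and Esperanza can make the full 11:00-11:30 slot — that's 2.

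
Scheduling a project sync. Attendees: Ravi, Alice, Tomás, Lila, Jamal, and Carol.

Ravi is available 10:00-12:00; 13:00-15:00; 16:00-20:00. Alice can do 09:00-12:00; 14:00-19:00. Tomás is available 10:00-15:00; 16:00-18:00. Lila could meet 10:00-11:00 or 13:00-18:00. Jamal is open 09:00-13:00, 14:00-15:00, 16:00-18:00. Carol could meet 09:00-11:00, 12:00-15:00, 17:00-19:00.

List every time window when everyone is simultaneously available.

Ravi ∩ Alice: 10:00-12:00, 14:00-15:00, 16:00-19:00.
Ravi ∩ Alice ∩ Tomás: 10:00-12:00, 14:00-15:00, 16:00-18:00.
Ravi ∩ Alice ∩ Tomás ∩ Lila: 10:00-11:00, 14:00-15:00, 16:00-18:00.
Ravi ∩ Alice ∩ Tomás ∩ Lila ∩ Jamal: 10:00-11:00, 14:00-15:00, 16:00-18:00.
Ravi ∩ Alice ∩ Tomás ∩ Lila ∩ Jamal ∩ Carol: 10:00-11:00, 14:00-15:00, 17:00-18:00.

10:00-11:00, 14:00-15:00, 17:00-18:00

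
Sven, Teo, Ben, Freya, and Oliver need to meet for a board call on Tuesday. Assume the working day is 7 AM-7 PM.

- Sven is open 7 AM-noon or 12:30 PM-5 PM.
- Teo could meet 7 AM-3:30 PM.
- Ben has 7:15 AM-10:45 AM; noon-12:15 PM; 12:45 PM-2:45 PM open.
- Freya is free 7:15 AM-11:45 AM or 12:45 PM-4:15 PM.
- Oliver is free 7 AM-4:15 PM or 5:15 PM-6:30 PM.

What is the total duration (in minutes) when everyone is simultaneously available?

330

Sven ∩ Teo: 07:00-12:00, 12:30-15:30.
Sven ∩ Teo ∩ Ben: 07:15-10:45, 12:45-14:45.
Sven ∩ Teo ∩ Ben ∩ Freya: 07:15-10:45, 12:45-14:45.
Sven ∩ Teo ∩ Ben ∩ Freya ∩ Oliver: 07:15-10:45, 12:45-14:45.
Summing the common windows: 210 + 120 = 330 minutes.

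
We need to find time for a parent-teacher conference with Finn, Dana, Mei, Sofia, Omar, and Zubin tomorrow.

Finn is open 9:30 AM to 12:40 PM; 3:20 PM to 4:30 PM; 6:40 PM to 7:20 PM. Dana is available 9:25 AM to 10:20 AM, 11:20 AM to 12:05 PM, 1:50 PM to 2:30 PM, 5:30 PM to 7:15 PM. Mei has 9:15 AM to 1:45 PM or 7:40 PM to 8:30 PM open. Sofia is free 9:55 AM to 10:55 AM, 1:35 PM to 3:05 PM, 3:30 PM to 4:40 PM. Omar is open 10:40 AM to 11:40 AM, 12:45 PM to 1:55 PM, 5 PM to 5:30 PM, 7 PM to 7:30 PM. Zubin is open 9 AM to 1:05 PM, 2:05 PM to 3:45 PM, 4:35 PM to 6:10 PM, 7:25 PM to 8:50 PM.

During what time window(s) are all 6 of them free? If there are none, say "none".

none

Finn ∩ Dana: 09:30-10:20, 11:20-12:05, 18:40-19:15.
Finn ∩ Dana ∩ Mei: 09:30-10:20, 11:20-12:05.
Finn ∩ Dana ∩ Mei ∩ Sofia: 09:55-10:20.
Finn ∩ Dana ∩ Mei ∩ Sofia ∩ Omar: ∅.
Finn ∩ Dana ∩ Mei ∩ Sofia ∩ Omar ∩ Zubin: ∅.
There is no time when everyone is free.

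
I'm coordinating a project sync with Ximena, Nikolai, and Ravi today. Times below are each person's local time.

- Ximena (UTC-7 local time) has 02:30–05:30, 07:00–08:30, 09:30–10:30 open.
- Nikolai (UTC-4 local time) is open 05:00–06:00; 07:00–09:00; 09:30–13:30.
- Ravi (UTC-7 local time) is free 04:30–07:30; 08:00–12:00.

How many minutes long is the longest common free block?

60

Ximena in UTC: 09:30-12:30, 14:00-15:30, 16:30-17:30 (add 7h to convert from UTC-7).
Nikolai in UTC: 09:00-10:00, 11:00-13:00, 13:30-17:30 (add 4h to convert from UTC-4).
Ravi in UTC: 11:30-14:30, 15:00-19:00 (add 7h to convert from UTC-7).
Ximena ∩ Nikolai: 09:30-10:00, 11:00-12:30, 14:00-15:30, 16:30-17:30.
Ximena ∩ Nikolai ∩ Ravi: 11:30-12:30, 14:00-14:30, 15:00-15:30, 16:30-17:30.
The longest is 11:30-12:30 at 60 minutes.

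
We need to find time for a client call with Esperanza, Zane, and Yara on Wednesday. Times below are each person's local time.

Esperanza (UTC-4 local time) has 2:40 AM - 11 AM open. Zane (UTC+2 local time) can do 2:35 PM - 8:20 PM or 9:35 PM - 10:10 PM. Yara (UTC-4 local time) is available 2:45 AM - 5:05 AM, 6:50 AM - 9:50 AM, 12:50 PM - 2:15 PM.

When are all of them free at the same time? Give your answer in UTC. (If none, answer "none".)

Esperanza in UTC: 06:40-15:00 (add 4h to convert from UTC-4).
Zane in UTC: 12:35-18:20, 19:35-20:10 (subtract 2h to convert from UTC+2).
Yara in UTC: 06:45-09:05, 10:50-13:50, 16:50-18:15 (add 4h to convert from UTC-4).
Esperanza ∩ Zane: 12:35-15:00.
Esperanza ∩ Zane ∩ Yara: 12:35-13:50.
So the common availability across everyone is 12:35-13:50.

12:35-13:50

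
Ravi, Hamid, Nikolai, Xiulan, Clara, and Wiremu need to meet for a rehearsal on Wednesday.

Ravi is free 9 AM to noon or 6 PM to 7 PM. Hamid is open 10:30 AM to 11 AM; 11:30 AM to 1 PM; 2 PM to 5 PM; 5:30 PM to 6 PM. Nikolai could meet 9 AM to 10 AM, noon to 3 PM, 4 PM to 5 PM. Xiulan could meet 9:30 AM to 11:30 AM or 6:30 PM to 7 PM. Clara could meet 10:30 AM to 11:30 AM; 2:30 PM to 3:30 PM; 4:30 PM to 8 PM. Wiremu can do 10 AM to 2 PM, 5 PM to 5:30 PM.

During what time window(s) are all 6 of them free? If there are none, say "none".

Ravi ∩ Hamid: 10:30-11:00, 11:30-12:00.
Ravi ∩ Hamid ∩ Nikolai: ∅.
Ravi ∩ Hamid ∩ Nikolai ∩ Xiulan: ∅.
Ravi ∩ Hamid ∩ Nikolai ∩ Xiulan ∩ Clara: ∅.
Ravi ∩ Hamid ∩ Nikolai ∩ Xiulan ∩ Clara ∩ Wiremu: ∅.
There is no time when everyone is free.

none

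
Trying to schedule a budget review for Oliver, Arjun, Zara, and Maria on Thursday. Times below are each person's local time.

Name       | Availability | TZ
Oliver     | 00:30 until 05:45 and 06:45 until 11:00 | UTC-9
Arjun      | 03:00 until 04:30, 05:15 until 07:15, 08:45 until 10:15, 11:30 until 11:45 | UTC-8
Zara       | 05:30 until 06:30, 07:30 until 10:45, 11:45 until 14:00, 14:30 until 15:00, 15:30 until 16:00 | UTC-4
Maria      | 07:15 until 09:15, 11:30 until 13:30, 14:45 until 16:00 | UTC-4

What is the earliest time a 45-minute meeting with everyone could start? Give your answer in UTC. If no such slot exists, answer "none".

11:30

Oliver in UTC: 09:30-14:45, 15:45-20:00 (add 9h to convert from UTC-9).
Arjun in UTC: 11:00-12:30, 13:15-15:15, 16:45-18:15, 19:30-19:45 (add 8h to convert from UTC-8).
Zara in UTC: 09:30-10:30, 11:30-14:45, 15:45-18:00, 18:30-19:00, 19:30-20:00 (add 4h to convert from UTC-4).
Maria in UTC: 11:15-13:15, 15:30-17:30, 18:45-20:00 (add 4h to convert from UTC-4).
Oliver ∩ Arjun: 11:00-12:30, 13:15-14:45, 16:45-18:15, 19:30-19:45.
Oliver ∩ Arjun ∩ Zara: 11:30-12:30, 13:15-14:45, 16:45-18:00, 19:30-19:45.
Oliver ∩ Arjun ∩ Zara ∩ Maria: 11:30-12:30, 16:45-17:30, 19:30-19:45.
The first common window of at least 45 minutes is 11:30-12:30, so the earliest start is 11:30.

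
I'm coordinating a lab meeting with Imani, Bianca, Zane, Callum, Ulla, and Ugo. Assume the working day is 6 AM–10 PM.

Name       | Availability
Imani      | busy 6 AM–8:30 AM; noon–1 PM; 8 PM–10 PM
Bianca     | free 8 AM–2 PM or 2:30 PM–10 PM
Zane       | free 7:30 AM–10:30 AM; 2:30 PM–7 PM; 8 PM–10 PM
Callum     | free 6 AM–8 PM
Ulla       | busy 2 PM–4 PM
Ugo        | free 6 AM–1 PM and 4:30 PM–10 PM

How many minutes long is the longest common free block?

Imani free: 08:30-12:00, 13:00-20:00 (invert busy blocks within the working day).
Bianca free: 08:00-14:00, 14:30-22:00.
Zane free: 07:30-10:30, 14:30-19:00, 20:00-22:00.
Callum free: 06:00-20:00.
Ulla free: 06:00-14:00, 16:00-22:00 (invert busy blocks within the working day).
Ugo free: 06:00-13:00, 16:30-22:00.
Imani ∩ Bianca: 08:30-12:00, 13:00-14:00, 14:30-20:00.
Imani ∩ Bianca ∩ Zane: 08:30-10:30, 14:30-19:00.
Imani ∩ Bianca ∩ Zane ∩ Callum: 08:30-10:30, 14:30-19:00.
Imani ∩ Bianca ∩ Zane ∩ Callum ∩ Ulla: 08:30-10:30, 16:00-19:00.
Imani ∩ Bianca ∩ Zane ∩ Callum ∩ Ulla ∩ Ugo: 08:30-10:30, 16:30-19:00.
The longest is 16:30-19:00 at 150 minutes.

150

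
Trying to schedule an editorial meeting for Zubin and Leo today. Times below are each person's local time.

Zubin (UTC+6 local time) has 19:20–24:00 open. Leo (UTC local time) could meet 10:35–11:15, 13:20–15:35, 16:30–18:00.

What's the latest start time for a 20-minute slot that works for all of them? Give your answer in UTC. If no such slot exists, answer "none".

17:40

Zubin in UTC: 13:20-18:00 (subtract 6h to convert from UTC+6).
Leo in UTC: 10:35-11:15, 13:20-15:35, 16:30-18:00.
Zubin ∩ Leo: 13:20-15:35, 16:30-18:00.
The last common window of at least 20 minutes is 16:30-18:00; a 20-minute meeting can start as late as 17:40 and still end by 18:00.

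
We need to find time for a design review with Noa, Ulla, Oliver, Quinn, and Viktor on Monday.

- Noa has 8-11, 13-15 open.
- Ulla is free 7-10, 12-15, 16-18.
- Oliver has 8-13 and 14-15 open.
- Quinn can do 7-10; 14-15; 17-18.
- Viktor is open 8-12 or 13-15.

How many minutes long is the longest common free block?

120

Noa ∩ Ulla: 08:00-10:00, 13:00-15:00.
Noa ∩ Ulla ∩ Oliver: 08:00-10:00, 14:00-15:00.
Noa ∩ Ulla ∩ Oliver ∩ Quinn: 08:00-10:00, 14:00-15:00.
Noa ∩ Ulla ∩ Oliver ∩ Quinn ∩ Viktor: 08:00-10:00, 14:00-15:00.
So the common availability across everyone is 08:00-10:00, 14:00-15:00.
The longest is 08:00-10:00 at 120 minutes.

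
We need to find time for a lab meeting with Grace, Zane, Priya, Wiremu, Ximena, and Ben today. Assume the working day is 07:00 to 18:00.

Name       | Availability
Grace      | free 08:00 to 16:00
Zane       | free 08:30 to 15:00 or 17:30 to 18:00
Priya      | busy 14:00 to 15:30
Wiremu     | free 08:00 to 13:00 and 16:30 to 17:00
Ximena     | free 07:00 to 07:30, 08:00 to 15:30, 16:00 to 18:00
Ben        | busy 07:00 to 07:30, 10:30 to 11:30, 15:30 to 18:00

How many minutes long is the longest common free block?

120

Grace free: 08:00-16:00.
Zane free: 08:30-15:00, 17:30-18:00.
Priya free: 07:00-14:00, 15:30-18:00 (invert busy blocks within the working day).
Wiremu free: 08:00-13:00, 16:30-17:00.
Ximena free: 07:00-07:30, 08:00-15:30, 16:00-18:00.
Ben free: 07:30-10:30, 11:30-15:30 (invert busy blocks within the working day).
Grace ∩ Zane: 08:30-15:00.
Grace ∩ Zane ∩ Priya: 08:30-14:00.
Grace ∩ Zane ∩ Priya ∩ Wiremu: 08:30-13:00.
Grace ∩ Zane ∩ Priya ∩ Wiremu ∩ Ximena: 08:30-13:00.
Grace ∩ Zane ∩ Priya ∩ Wiremu ∩ Ximena ∩ Ben: 08:30-10:30, 11:30-13:00.
The longest is 08:30-10:30 at 120 minutes.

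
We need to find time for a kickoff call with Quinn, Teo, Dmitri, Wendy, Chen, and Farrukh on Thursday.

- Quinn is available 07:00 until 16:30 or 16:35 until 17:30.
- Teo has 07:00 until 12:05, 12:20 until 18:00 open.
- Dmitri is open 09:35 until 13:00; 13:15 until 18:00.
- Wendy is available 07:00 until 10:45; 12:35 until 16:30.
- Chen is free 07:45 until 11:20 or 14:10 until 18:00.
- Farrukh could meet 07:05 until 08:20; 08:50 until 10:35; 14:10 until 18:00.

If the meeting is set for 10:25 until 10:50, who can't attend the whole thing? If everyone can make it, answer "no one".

Quinn: free for 10:25-10:50. Teo: free for 10:25-10:50. Dmitri: free for 10:25-10:50. Wendy: not fully free for 10:25-10:50. Chen: free for 10:25-10:50. Farrukh: not fully free for 10:25-10:50.

Farrukh, Wendy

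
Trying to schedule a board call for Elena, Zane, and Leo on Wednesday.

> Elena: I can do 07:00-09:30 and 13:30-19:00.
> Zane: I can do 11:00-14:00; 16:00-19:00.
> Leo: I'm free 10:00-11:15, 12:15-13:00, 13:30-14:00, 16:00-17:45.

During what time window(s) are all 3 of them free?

13:30-14:00, 16:00-17:45

Elena ∩ Zane: 13:30-14:00, 16:00-19:00.
Elena ∩ Zane ∩ Leo: 13:30-14:00, 16:00-17:45.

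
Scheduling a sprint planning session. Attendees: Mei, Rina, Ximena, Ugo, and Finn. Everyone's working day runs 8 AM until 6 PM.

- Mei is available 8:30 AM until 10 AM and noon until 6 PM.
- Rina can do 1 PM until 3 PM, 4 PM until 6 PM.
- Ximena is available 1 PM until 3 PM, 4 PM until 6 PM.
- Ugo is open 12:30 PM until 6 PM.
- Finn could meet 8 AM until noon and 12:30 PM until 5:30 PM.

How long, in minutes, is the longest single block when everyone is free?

120

Mei ∩ Rina: 13:00-15:00, 16:00-18:00.
Mei ∩ Rina ∩ Ximena: 13:00-15:00, 16:00-18:00.
Mei ∩ Rina ∩ Ximena ∩ Ugo: 13:00-15:00, 16:00-18:00.
Mei ∩ Rina ∩ Ximena ∩ Ugo ∩ Finn: 13:00-15:00, 16:00-17:30.
The longest is 13:00-15:00 at 120 minutes.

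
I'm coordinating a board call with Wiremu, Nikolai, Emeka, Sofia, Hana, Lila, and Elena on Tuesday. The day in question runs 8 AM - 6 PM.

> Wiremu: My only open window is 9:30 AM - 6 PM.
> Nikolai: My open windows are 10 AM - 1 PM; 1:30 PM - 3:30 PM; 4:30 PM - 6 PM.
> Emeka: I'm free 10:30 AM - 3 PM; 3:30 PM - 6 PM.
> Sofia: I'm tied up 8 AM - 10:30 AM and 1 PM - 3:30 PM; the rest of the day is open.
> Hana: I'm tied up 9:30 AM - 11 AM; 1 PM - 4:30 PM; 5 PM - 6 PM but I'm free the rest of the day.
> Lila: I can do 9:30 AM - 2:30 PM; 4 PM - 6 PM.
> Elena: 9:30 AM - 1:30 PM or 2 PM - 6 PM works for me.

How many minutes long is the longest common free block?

Wiremu free: 09:30-18:00.
Nikolai free: 10:00-13:00, 13:30-15:30, 16:30-18:00.
Emeka free: 10:30-15:00, 15:30-18:00.
Sofia free: 10:30-13:00, 15:30-18:00 (invert busy blocks within the working day).
Hana free: 08:00-09:30, 11:00-13:00, 16:30-17:00 (invert busy blocks within the working day).
Lila free: 09:30-14:30, 16:00-18:00.
Elena free: 09:30-13:30, 14:00-18:00.
Wiremu ∩ Nikolai: 10:00-13:00, 13:30-15:30, 16:30-18:00.
Wiremu ∩ Nikolai ∩ Emeka: 10:30-13:00, 13:30-15:00, 16:30-18:00.
Wiremu ∩ Nikolai ∩ Emeka ∩ Sofia: 10:30-13:00, 16:30-18:00.
Wiremu ∩ Nikolai ∩ Emeka ∩ Sofia ∩ Hana: 11:00-13:00, 16:30-17:00.
Wiremu ∩ Nikolai ∩ Emeka ∩ Sofia ∩ Hana ∩ Lila: 11:00-13:00, 16:30-17:00.
Wiremu ∩ Nikolai ∩ Emeka ∩ Sofia ∩ Hana ∩ Lila ∩ Elena: 11:00-13:00, 16:30-17:00.
Those are the intersection windows.
The longest is 11:00-13:00 at 120 minutes.

120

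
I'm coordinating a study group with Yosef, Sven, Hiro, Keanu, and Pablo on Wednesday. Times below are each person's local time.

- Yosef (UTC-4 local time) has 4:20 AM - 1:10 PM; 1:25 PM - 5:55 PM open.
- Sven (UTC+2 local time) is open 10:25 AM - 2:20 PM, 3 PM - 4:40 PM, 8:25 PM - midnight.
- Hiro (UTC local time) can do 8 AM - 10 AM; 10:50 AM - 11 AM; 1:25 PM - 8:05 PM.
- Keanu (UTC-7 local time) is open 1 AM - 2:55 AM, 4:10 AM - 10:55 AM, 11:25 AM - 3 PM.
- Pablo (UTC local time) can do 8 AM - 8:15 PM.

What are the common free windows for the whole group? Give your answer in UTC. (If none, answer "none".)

Yosef in UTC: 08:20-17:10, 17:25-21:55 (add 4h to convert from UTC-4).
Sven in UTC: 08:25-12:20, 13:00-14:40, 18:25-22:00 (subtract 2h to convert from UTC+2).
Hiro in UTC: 08:00-10:00, 10:50-11:00, 13:25-20:05.
Keanu in UTC: 08:00-09:55, 11:10-17:55, 18:25-22:00 (add 7h to convert from UTC-7).
Pablo in UTC: 08:00-20:15.
Yosef ∩ Sven: 08:25-12:20, 13:00-14:40, 18:25-21:55.
Yosef ∩ Sven ∩ Hiro: 08:25-10:00, 10:50-11:00, 13:25-14:40, 18:25-20:05.
Yosef ∩ Sven ∩ Hiro ∩ Keanu: 08:25-09:55, 13:25-14:40, 18:25-20:05.
Yosef ∩ Sven ∩ Hiro ∩ Keanu ∩ Pablo: 08:25-09:55, 13:25-14:40, 18:25-20:05.
Those are the intersection windows.

08:25-09:55, 13:25-14:40, 18:25-20:05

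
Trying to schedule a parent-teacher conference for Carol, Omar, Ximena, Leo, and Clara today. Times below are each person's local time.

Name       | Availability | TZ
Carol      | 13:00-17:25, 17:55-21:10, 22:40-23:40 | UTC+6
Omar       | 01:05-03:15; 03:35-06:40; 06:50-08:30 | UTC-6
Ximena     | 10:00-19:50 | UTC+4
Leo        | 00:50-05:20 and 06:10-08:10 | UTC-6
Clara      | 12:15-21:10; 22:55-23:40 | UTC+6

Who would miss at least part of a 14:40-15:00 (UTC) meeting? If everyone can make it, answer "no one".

Carol in UTC: 07:00-11:25, 11:55-15:10, 16:40-17:40 (subtract 6h to convert from UTC+6).
Omar in UTC: 07:05-09:15, 09:35-12:40, 12:50-14:30 (add 6h to convert from UTC-6).
Ximena in UTC: 06:00-15:50 (subtract 4h to convert from UTC+4).
Leo in UTC: 06:50-11:20, 12:10-14:10 (add 6h to convert from UTC-6).
Clara in UTC: 06:15-15:10, 16:55-17:40 (subtract 6h to convert from UTC+6).
Carol: free for 14:40-15:00. Omar: not fully free for 14:40-15:00. Ximena: free for 14:40-15:00. Leo: not fully free for 14:40-15:00. Clara: free for 14:40-15:00.

Leo, Omar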